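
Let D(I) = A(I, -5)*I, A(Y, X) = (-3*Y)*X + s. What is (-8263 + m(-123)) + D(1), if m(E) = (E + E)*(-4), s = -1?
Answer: -7265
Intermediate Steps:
m(E) = -8*E (m(E) = (2*E)*(-4) = -8*E)
A(Y, X) = -1 - 3*X*Y (A(Y, X) = (-3*Y)*X - 1 = -3*X*Y - 1 = -1 - 3*X*Y)
D(I) = I*(-1 + 15*I) (D(I) = (-1 - 3*(-5)*I)*I = (-1 + 15*I)*I = I*(-1 + 15*I))
(-8263 + m(-123)) + D(1) = (-8263 - 8*(-123)) + 1*(-1 + 15*1) = (-8263 + 984) + 1*(-1 + 15) = -7279 + 1*14 = -7279 + 14 = -7265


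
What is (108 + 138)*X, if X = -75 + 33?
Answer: -10332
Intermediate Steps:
X = -42
(108 + 138)*X = (108 + 138)*(-42) = 246*(-42) = -10332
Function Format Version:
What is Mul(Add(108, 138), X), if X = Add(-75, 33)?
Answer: -10332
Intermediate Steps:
X = -42
Mul(Add(108, 138), X) = Mul(Add(108, 138), -42) = Mul(246, -42) = -10332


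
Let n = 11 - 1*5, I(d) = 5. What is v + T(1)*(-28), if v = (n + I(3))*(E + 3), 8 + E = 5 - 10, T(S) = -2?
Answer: -54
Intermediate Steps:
n = 6 (n = 11 - 5 = 6)
E = -13 (E = -8 + (5 - 10) = -8 - 5 = -13)
v = -110 (v = (6 + 5)*(-13 + 3) = 11*(-10) = -110)
v + T(1)*(-28) = -110 - 2*(-28) = -110 + 56 = -54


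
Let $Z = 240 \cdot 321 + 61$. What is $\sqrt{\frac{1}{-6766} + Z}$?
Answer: $\frac{\sqrt{3529587859590}}{6766} \approx 277.67$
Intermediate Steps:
$Z = 77101$ ($Z = 77040 + 61 = 77101$)
$\sqrt{\frac{1}{-6766} + Z} = \sqrt{\frac{1}{-6766} + 77101} = \sqrt{- \frac{1}{6766} + 77101} = \sqrt{\frac{521665365}{6766}} = \frac{\sqrt{3529587859590}}{6766}$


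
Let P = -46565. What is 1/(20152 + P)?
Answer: -1/26413 ≈ -3.7860e-5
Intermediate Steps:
1/(20152 + P) = 1/(20152 - 46565) = 1/(-26413) = -1/26413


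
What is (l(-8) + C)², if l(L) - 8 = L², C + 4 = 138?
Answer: 42436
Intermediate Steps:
C = 134 (C = -4 + 138 = 134)
l(L) = 8 + L²
(l(-8) + C)² = ((8 + (-8)²) + 134)² = ((8 + 64) + 134)² = (72 + 134)² = 206² = 42436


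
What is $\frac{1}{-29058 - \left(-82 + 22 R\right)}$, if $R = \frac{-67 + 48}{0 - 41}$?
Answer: $- \frac{41}{1188434} \approx -3.4499 \cdot 10^{-5}$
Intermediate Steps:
$R = \frac{19}{41}$ ($R = - \frac{19}{-41} = \left(-19\right) \left(- \frac{1}{41}\right) = \frac{19}{41} \approx 0.46341$)
$\frac{1}{-29058 - \left(-82 + 22 R\right)} = \frac{1}{-29058 + \left(\left(-22\right) \frac{19}{41} + 82\right)} = \frac{1}{-29058 + \left(- \frac{418}{41} + 82\right)} = \frac{1}{-29058 + \frac{2944}{41}} = \frac{1}{- \frac{1188434}{41}} = - \frac{41}{1188434}$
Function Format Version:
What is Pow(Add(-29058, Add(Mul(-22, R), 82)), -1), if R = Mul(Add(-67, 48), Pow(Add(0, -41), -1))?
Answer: Rational(-41, 1188434) ≈ -3.4499e-5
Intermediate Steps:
R = Rational(19, 41) (R = Mul(-19, Pow(-41, -1)) = Mul(-19, Rational(-1, 41)) = Rational(19, 41) ≈ 0.46341)
Pow(Add(-29058, Add(Mul(-22, R), 82)), -1) = Pow(Add(-29058, Add(Mul(-22, Rational(19, 41)), 82)), -1) = Pow(Add(-29058, Add(Rational(-418, 41), 82)), -1) = Pow(Add(-29058, Rational(2944, 41)), -1) = Pow(Rational(-1188434, 41), -1) = Rational(-41, 1188434)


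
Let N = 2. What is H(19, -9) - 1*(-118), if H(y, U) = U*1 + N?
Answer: 111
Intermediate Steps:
H(y, U) = 2 + U (H(y, U) = U*1 + 2 = U + 2 = 2 + U)
H(19, -9) - 1*(-118) = (2 - 9) - 1*(-118) = -7 + 118 = 111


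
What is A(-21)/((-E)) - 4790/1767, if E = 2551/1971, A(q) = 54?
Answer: -200288168/4507617 ≈ -44.433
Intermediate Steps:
E = 2551/1971 (E = 2551*(1/1971) = 2551/1971 ≈ 1.2943)
A(-21)/((-E)) - 4790/1767 = 54/((-1*2551/1971)) - 4790/1767 = 54/(-2551/1971) - 4790*1/1767 = 54*(-1971/2551) - 4790/1767 = -106434/2551 - 4790/1767 = -200288168/4507617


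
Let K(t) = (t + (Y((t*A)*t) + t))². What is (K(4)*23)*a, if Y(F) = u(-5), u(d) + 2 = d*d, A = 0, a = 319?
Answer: 7050857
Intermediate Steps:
u(d) = -2 + d² (u(d) = -2 + d*d = -2 + d²)
Y(F) = 23 (Y(F) = -2 + (-5)² = -2 + 25 = 23)
K(t) = (23 + 2*t)² (K(t) = (t + (23 + t))² = (23 + 2*t)²)
(K(4)*23)*a = ((23 + 2*4)²*23)*319 = ((23 + 8)²*23)*319 = (31²*23)*319 = (961*23)*319 = 22103*319 = 7050857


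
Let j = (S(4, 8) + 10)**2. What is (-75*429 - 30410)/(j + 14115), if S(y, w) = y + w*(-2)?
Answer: -62585/14119 ≈ -4.4327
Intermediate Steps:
S(y, w) = y - 2*w
j = 4 (j = ((4 - 2*8) + 10)**2 = ((4 - 16) + 10)**2 = (-12 + 10)**2 = (-2)**2 = 4)
(-75*429 - 30410)/(j + 14115) = (-75*429 - 30410)/(4 + 14115) = (-32175 - 30410)/14119 = -62585*1/14119 = -62585/14119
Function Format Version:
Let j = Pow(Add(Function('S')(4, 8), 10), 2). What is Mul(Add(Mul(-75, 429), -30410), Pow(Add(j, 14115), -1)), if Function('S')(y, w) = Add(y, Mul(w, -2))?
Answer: Rational(-62585, 14119) ≈ -4.4327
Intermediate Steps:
Function('S')(y, w) = Add(y, Mul(-2, w))
j = 4 (j = Pow(Add(Add(4, Mul(-2, 8)), 10), 2) = Pow(Add(Add(4, -16), 10), 2) = Pow(Add(-12, 10), 2) = Pow(-2, 2) = 4)
Mul(Add(Mul(-75, 429), -30410), Pow(Add(j, 14115), -1)) = Mul(Add(Mul(-75, 429), -30410), Pow(Add(4, 14115), -1)) = Mul(Add(-32175, -30410), Pow(14119, -1)) = Mul(-62585, Rational(1, 14119)) = Rational(-62585, 14119)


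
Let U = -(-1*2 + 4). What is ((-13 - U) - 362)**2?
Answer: 139129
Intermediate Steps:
U = -2 (U = -(-2 + 4) = -1*2 = -2)
((-13 - U) - 362)**2 = ((-13 - 1*(-2)) - 362)**2 = ((-13 + 2) - 362)**2 = (-11 - 362)**2 = (-373)**2 = 139129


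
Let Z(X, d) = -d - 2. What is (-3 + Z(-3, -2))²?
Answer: 9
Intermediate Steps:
Z(X, d) = -2 - d
(-3 + Z(-3, -2))² = (-3 + (-2 - 1*(-2)))² = (-3 + (-2 + 2))² = (-3 + 0)² = (-3)² = 9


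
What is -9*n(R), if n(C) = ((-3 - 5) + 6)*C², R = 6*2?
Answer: 2592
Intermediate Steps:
R = 12
n(C) = -2*C² (n(C) = (-8 + 6)*C² = -2*C²)
-9*n(R) = -(-18)*12² = -(-18)*144 = -9*(-288) = 2592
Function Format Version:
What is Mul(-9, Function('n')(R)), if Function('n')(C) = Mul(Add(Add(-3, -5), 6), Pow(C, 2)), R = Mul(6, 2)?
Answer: 2592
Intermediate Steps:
R = 12
Function('n')(C) = Mul(-2, Pow(C, 2)) (Function('n')(C) = Mul(Add(-8, 6), Pow(C, 2)) = Mul(-2, Pow(C, 2)))
Mul(-9, Function('n')(R)) = Mul(-9, Mul(-2, Pow(12, 2))) = Mul(-9, Mul(-2, 144)) = Mul(-9, -288) = 2592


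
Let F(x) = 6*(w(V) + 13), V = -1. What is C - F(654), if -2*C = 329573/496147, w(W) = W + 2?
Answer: -83682269/992294 ≈ -84.332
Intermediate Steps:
w(W) = 2 + W
C = -329573/992294 (C = -329573/(2*496147) = -1/2*329573/496147 = -329573/992294 ≈ -0.33213)
F(x) = 84 (F(x) = 6*((2 - 1) + 13) = 6*(1 + 13) = 6*14 = 84)
C - F(654) = -329573/992294 - 1*84 = -329573/992294 - 84 = -83682269/992294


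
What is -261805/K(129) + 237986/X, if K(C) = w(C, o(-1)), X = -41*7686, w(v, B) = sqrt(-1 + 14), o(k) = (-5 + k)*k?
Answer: -16999/22509 - 261805*sqrt(13)/13 ≈ -72612.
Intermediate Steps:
o(k) = k*(-5 + k)
w(v, B) = sqrt(13)
X = -315126
K(C) = sqrt(13)
-261805/K(129) + 237986/X = -261805*sqrt(13)/13 + 237986/(-315126) = -261805*sqrt(13)/13 + 237986*(-1/315126) = -261805*sqrt(13)/13 - 16999/22509 = -16999/22509 - 261805*sqrt(13)/13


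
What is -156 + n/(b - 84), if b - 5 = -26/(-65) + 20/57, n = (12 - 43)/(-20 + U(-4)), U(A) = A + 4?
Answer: -13917591/89204 ≈ -156.02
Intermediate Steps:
U(A) = 4 + A
n = 31/20 (n = (12 - 43)/(-20 + (4 - 4)) = -31/(-20 + 0) = -31/(-20) = -31*(-1/20) = 31/20 ≈ 1.5500)
b = 1639/285 (b = 5 + (-26/(-65) + 20/57) = 5 + (-26*(-1/65) + 20*(1/57)) = 5 + (2/5 + 20/57) = 5 + 214/285 = 1639/285 ≈ 5.7509)
-156 + n/(b - 84) = -156 + 31/(20*(1639/285 - 84)) = -156 + 31/(20*(-22301/285)) = -156 + (31/20)*(-285/22301) = -156 - 1767/89204 = -13917591/89204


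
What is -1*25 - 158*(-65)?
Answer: 10245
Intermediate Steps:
-1*25 - 158*(-65) = -25 + 10270 = 10245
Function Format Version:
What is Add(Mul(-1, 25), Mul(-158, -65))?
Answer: 10245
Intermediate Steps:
Add(Mul(-1, 25), Mul(-158, -65)) = Add(-25, 10270) = 10245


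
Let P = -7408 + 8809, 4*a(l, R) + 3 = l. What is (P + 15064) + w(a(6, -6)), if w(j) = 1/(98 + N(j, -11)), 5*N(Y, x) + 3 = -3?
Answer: 7969065/484 ≈ 16465.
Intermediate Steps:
N(Y, x) = -6/5 (N(Y, x) = -⅗ + (⅕)*(-3) = -⅗ - ⅗ = -6/5)
a(l, R) = -¾ + l/4
P = 1401
w(j) = 5/484 (w(j) = 1/(98 - 6/5) = 1/(484/5) = 5/484)
(P + 15064) + w(a(6, -6)) = (1401 + 15064) + 5/484 = 16465 + 5/484 = 7969065/484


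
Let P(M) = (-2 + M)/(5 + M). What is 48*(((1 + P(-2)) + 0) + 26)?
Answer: 1232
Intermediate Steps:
P(M) = (-2 + M)/(5 + M)
48*(((1 + P(-2)) + 0) + 26) = 48*(((1 + (-2 - 2)/(5 - 2)) + 0) + 26) = 48*(((1 - 4/3) + 0) + 26) = 48*((-⅓ + 0) + 26) = 48*(-⅓ + 26) = 48*(77/3) = 1232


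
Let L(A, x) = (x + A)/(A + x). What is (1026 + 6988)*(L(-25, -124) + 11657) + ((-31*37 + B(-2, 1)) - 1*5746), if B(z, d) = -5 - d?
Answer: 93420313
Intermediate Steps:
L(A, x) = 1 (L(A, x) = (A + x)/(A + x) = 1)
(1026 + 6988)*(L(-25, -124) + 11657) + ((-31*37 + B(-2, 1)) - 1*5746) = (1026 + 6988)*(1 + 11657) + ((-31*37 + (-5 - 1*1)) - 1*5746) = 8014*11658 + ((-1147 + (-5 - 1)) - 5746) = 93427212 + ((-1147 - 6) - 5746) = 93427212 + (-1153 - 5746) = 93427212 - 6899 = 93420313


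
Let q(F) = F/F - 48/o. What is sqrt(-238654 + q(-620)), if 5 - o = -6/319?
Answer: I*sqrt(611740122765)/1601 ≈ 488.53*I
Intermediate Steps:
o = 1601/319 (o = 5 - (-6)/319 = 5 - 1*(-6/319) = 5 + 6/319 = 1601/319 ≈ 5.0188)
q(F) = -13711/1601 (q(F) = F/F - 48/1601/319 = 1 - 48*319/1601 = 1 - 15312/1601 = -13711/1601)
sqrt(-238654 + q(-620)) = sqrt(-238654 - 13711/1601) = sqrt(-382098765/1601) = I*sqrt(611740122765)/1601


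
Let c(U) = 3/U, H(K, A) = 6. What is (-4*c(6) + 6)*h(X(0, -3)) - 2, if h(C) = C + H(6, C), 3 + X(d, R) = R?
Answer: -2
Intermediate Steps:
X(d, R) = -3 + R
h(C) = 6 + C (h(C) = C + 6 = 6 + C)
(-4*c(6) + 6)*h(X(0, -3)) - 2 = (-12/6 + 6)*(6 + (-3 - 3)) - 2 = (-12/6 + 6)*(6 - 6) - 2 = (-4*½ + 6)*0 - 2 = (-2 + 6)*0 - 2 = 4*0 - 2 = 0 - 2 = -2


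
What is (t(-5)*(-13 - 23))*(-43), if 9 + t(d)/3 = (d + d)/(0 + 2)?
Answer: -65016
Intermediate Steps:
t(d) = -27 + 3*d (t(d) = -27 + 3*((d + d)/(0 + 2)) = -27 + 3*((2*d)/2) = -27 + 3*((2*d)*(½)) = -27 + 3*d)
(t(-5)*(-13 - 23))*(-43) = ((-27 + 3*(-5))*(-13 - 23))*(-43) = ((-27 - 15)*(-36))*(-43) = -42*(-36)*(-43) = 1512*(-43) = -65016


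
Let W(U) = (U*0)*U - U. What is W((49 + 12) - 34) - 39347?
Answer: -39374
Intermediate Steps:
W(U) = -U (W(U) = 0*U - U = 0 - U = -U)
W((49 + 12) - 34) - 39347 = -((49 + 12) - 34) - 39347 = -(61 - 34) - 39347 = -1*27 - 39347 = -27 - 39347 = -39374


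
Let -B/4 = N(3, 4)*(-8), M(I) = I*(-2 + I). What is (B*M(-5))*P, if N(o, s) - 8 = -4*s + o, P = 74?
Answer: -414400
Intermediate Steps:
N(o, s) = 8 + o - 4*s (N(o, s) = 8 + (-4*s + o) = 8 + (o - 4*s) = 8 + o - 4*s)
B = -160 (B = -4*(8 + 3 - 4*4)*(-8) = -4*(8 + 3 - 16)*(-8) = -(-20)*(-8) = -4*40 = -160)
(B*M(-5))*P = -(-800)*(-2 - 5)*74 = -(-800)*(-7)*74 = -160*35*74 = -5600*74 = -414400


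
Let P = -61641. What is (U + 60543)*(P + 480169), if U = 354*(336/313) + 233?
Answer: 8011392663296/313 ≈ 2.5596e+10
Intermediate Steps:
U = 191873/313 (U = 354*(336*(1/313)) + 233 = 354*(336/313) + 233 = 118944/313 + 233 = 191873/313 ≈ 613.01)
(U + 60543)*(P + 480169) = (191873/313 + 60543)*(-61641 + 480169) = (19141832/313)*418528 = 8011392663296/313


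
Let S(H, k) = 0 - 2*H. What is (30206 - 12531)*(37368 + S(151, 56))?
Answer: 655141550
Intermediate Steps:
S(H, k) = -2*H
(30206 - 12531)*(37368 + S(151, 56)) = (30206 - 12531)*(37368 - 2*151) = 17675*(37368 - 302) = 17675*37066 = 655141550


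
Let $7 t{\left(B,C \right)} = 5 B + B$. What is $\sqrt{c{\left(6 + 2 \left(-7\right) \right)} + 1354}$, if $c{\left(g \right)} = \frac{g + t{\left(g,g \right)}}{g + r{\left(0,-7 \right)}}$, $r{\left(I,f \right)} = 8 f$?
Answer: $\frac{\sqrt{1061718}}{28} \approx 36.8$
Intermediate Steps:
$t{\left(B,C \right)} = \frac{6 B}{7}$ ($t{\left(B,C \right)} = \frac{5 B + B}{7} = \frac{6 B}{7}$)
$c{\left(g \right)} = \frac{13 g}{7 \left(-56 + g\right)}$ ($c{\left(g \right)} = \frac{g + \frac{6 g}{7}}{g + 8 \left(-7\right)} = \frac{\frac{13}{7} g}{g - 56} = \frac{\frac{13}{7} g}{-56 + g} = \frac{13 g}{7 \left(-56 + g\right)}$)
$\sqrt{c{\left(6 + 2 \left(-7\right) \right)} + 1354} = \sqrt{\frac{13 \left(6 + 2 \left(-7\right)\right)}{7 \left(-56 + \left(6 + 2 \left(-7\right)\right)\right)} + 1354} = \sqrt{\frac{13 \left(6 - 14\right)}{7 \left(-56 + \left(6 - 14\right)\right)} + 1354} = \sqrt{\frac{13}{7} \left(-8\right) \frac{1}{-56 - 8} + 1354} = \sqrt{\frac{13}{7} \left(-8\right) \frac{1}{-64} + 1354} = \sqrt{\frac{13}{7} \left(-8\right) \left(- \frac{1}{64}\right) + 1354} = \sqrt{\frac{13}{56} + 1354} = \sqrt{\frac{75837}{56}} = \frac{\sqrt{1061718}}{28}$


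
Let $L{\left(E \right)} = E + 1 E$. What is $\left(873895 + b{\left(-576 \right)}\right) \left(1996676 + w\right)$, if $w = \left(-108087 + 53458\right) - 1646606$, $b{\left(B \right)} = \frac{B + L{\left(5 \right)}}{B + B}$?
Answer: $\frac{148714305322123}{576} \approx 2.5818 \cdot 10^{11}$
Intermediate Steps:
$L{\left(E \right)} = 2 E$ ($L{\left(E \right)} = E + E = 2 E$)
$b{\left(B \right)} = \frac{10 + B}{2 B}$ ($b{\left(B \right)} = \frac{B + 2 \cdot 5}{B + B} = \frac{B + 10}{2 B} = \left(10 + B\right) \frac{1}{2 B} = \frac{10 + B}{2 B}$)
$w = -1701235$ ($w = -54629 - 1646606 = -1701235$)
$\left(873895 + b{\left(-576 \right)}\right) \left(1996676 + w\right) = \left(873895 + \frac{10 - 576}{2 \left(-576\right)}\right) \left(1996676 - 1701235\right) = \left(873895 + \frac{1}{2} \left(- \frac{1}{576}\right) \left(-566\right)\right) 295441 = \left(873895 + \frac{283}{576}\right) 295441 = \frac{503363803}{576} \cdot 295441 = \frac{148714305322123}{576}$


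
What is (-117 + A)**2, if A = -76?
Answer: 37249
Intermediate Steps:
(-117 + A)**2 = (-117 - 76)**2 = (-193)**2 = 37249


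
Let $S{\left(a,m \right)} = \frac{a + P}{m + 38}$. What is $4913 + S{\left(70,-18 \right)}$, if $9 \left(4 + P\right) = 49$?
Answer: $\frac{884983}{180} \approx 4916.6$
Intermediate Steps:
$P = \frac{13}{9}$ ($P = -4 + \frac{1}{9} \cdot 49 = -4 + \frac{49}{9} = \frac{13}{9} \approx 1.4444$)
$S{\left(a,m \right)} = \frac{\frac{13}{9} + a}{38 + m}$ ($S{\left(a,m \right)} = \frac{a + \frac{13}{9}}{m + 38} = \frac{\frac{13}{9} + a}{38 + m}$)
$4913 + S{\left(70,-18 \right)} = 4913 + \frac{\frac{13}{9} + 70}{38 - 18} = 4913 + \frac{1}{20} \cdot \frac{643}{9} = 4913 + \frac{643}{180} = \frac{884983}{180}$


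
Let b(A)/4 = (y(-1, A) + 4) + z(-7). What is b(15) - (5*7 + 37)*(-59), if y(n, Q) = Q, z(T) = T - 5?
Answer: 4276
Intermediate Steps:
z(T) = -5 + T
b(A) = -32 + 4*A (b(A) = 4*((A + 4) + (-5 - 7)) = 4*((4 + A) - 12) = 4*(-8 + A) = -32 + 4*A)
b(15) - (5*7 + 37)*(-59) = (-32 + 4*15) - (5*7 + 37)*(-59) = (-32 + 60) - (35 + 37)*(-59) = 28 - 72*(-59) = 28 - 1*(-4248) = 28 + 4248 = 4276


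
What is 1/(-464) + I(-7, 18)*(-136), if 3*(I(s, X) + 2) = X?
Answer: -252417/464 ≈ -544.00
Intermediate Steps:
I(s, X) = -2 + X/3
1/(-464) + I(-7, 18)*(-136) = 1/(-464) + (-2 + (⅓)*18)*(-136) = -1/464 + (-2 + 6)*(-136) = -1/464 + 4*(-136) = -1/464 - 544 = -252417/464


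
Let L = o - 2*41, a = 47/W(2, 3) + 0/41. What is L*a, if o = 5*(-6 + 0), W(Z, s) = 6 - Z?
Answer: -1316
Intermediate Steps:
o = -30 (o = 5*(-6) = -30)
a = 47/4 (a = 47/(6 - 1*2) + 0/41 = 47/(6 - 2) + 0*(1/41) = 47/4 + 0 = 47/4 ≈ 11.750)
L = -112 (L = -30 - 2*41 = -30 - 1*82 = -30 - 82 = -112)
L*a = -112*47/4 = -1316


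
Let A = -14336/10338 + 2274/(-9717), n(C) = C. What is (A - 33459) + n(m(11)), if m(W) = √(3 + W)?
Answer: -560210795723/16742391 + √14 ≈ -33457.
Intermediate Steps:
A = -27135254/16742391 (A = -14336*1/10338 + 2274*(-1/9717) = -7168/5169 - 758/3239 = -27135254/16742391 ≈ -1.6208)
(A - 33459) + n(m(11)) = (-27135254/16742391 - 33459) + √(3 + 11) = -560210795723/16742391 + √14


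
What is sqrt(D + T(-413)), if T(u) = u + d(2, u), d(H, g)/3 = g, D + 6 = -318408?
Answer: I*sqrt(320066) ≈ 565.74*I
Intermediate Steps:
D = -318414 (D = -6 - 318408 = -318414)
d(H, g) = 3*g
T(u) = 4*u (T(u) = u + 3*u = 4*u)
sqrt(D + T(-413)) = sqrt(-318414 + 4*(-413)) = sqrt(-318414 - 1652) = sqrt(-320066) = I*sqrt(320066)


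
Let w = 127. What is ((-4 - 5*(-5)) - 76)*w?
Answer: -6985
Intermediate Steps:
((-4 - 5*(-5)) - 76)*w = ((-4 - 5*(-5)) - 76)*127 = ((-4 + 25) - 76)*127 = (21 - 76)*127 = -55*127 = -6985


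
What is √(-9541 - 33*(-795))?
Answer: √16694 ≈ 129.21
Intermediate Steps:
√(-9541 - 33*(-795)) = √(-9541 + 26235) = √16694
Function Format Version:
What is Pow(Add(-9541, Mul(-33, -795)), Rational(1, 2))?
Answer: Pow(16694, Rational(1, 2)) ≈ 129.21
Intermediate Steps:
Pow(Add(-9541, Mul(-33, -795)), Rational(1, 2)) = Pow(Add(-9541, 26235), Rational(1, 2)) = Pow(16694, Rational(1, 2))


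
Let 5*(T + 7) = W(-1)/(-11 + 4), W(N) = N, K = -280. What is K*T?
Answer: 1952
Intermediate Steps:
T = -244/35 (T = -7 + (-1/(-11 + 4))/5 = -7 + (-1/(-7))/5 = -7 + (-1*(-1/7))/5 = -7 + (1/5)*(1/7) = -7 + 1/35 = -244/35 ≈ -6.9714)
K*T = -280*(-244/35) = 1952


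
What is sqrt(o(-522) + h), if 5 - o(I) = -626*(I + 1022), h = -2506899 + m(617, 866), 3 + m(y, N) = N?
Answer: I*sqrt(2193031) ≈ 1480.9*I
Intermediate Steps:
m(y, N) = -3 + N
h = -2506036 (h = -2506899 + (-3 + 866) = -2506899 + 863 = -2506036)
o(I) = 639777 + 626*I (o(I) = 5 - (-626)*(I + 1022) = 5 - (-626)*(1022 + I) = 5 - (-639772 - 626*I) = 5 + (639772 + 626*I) = 639777 + 626*I)
sqrt(o(-522) + h) = sqrt((639777 + 626*(-522)) - 2506036) = sqrt((639777 - 326772) - 2506036) = sqrt(313005 - 2506036) = sqrt(-2193031) = I*sqrt(2193031)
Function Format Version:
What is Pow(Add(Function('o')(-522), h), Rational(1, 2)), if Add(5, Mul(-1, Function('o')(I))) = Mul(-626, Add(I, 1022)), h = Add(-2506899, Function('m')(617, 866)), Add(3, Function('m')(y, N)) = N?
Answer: Mul(I, Pow(2193031, Rational(1, 2))) ≈ Mul(1480.9, I)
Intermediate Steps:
Function('m')(y, N) = Add(-3, N)
h = -2506036 (h = Add(-2506899, Add(-3, 866)) = Add(-2506899, 863) = -2506036)
Function('o')(I) = Add(639777, Mul(626, I)) (Function('o')(I) = Add(5, Mul(-1, Mul(-626, Add(I, 1022)))) = Add(5, Mul(-1, Mul(-626, Add(1022, I)))) = Add(5, Mul(-1, Add(-639772, Mul(-626, I)))) = Add(5, Add(639772, Mul(626, I))) = Add(639777, Mul(626, I)))
Pow(Add(Function('o')(-522), h), Rational(1, 2)) = Pow(Add(Add(639777, Mul(626, -522)), -2506036), Rational(1, 2)) = Pow(Add(Add(639777, -326772), -2506036), Rational(1, 2)) = Pow(Add(313005, -2506036), Rational(1, 2)) = Pow(-2193031, Rational(1, 2)) = Mul(I, Pow(2193031, Rational(1, 2)))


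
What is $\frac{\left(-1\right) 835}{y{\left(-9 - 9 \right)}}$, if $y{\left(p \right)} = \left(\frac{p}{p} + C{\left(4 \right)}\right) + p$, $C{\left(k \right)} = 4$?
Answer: $\frac{835}{13} \approx 64.231$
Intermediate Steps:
$y{\left(p \right)} = 5 + p$ ($y{\left(p \right)} = \left(\frac{p}{p} + 4\right) + p = \left(1 + 4\right) + p = 5 + p$)
$\frac{\left(-1\right) 835}{y{\left(-9 - 9 \right)}} = \frac{\left(-1\right) 835}{5 - 18} = - \frac{835}{5 - 18} = - \frac{835}{-13} = \left(-835\right) \left(- \frac{1}{13}\right) = \frac{835}{13}$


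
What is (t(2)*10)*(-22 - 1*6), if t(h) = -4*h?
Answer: 2240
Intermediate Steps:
(t(2)*10)*(-22 - 1*6) = (-4*2*10)*(-22 - 1*6) = (-8*10)*(-22 - 6) = -80*(-28) = 2240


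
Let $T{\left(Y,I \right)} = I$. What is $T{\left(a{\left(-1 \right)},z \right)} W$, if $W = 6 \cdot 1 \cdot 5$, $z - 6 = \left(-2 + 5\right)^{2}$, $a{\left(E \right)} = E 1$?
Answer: $450$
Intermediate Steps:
$a{\left(E \right)} = E$
$z = 15$ ($z = 6 + \left(-2 + 5\right)^{2} = 6 + 3^{2} = 6 + 9 = 15$)
$W = 30$ ($W = 6 \cdot 5 = 30$)
$T{\left(a{\left(-1 \right)},z \right)} W = 15 \cdot 30 = 450$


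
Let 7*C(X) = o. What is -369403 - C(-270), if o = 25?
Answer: -2585846/7 ≈ -3.6941e+5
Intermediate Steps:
C(X) = 25/7 (C(X) = (⅐)*25 = 25/7)
-369403 - C(-270) = -369403 - 1*25/7 = -369403 - 25/7 = -2585846/7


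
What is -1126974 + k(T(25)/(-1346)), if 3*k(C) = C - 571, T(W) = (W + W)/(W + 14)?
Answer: -88754046796/78741 ≈ -1.1272e+6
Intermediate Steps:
T(W) = 2*W/(14 + W) (T(W) = (2*W)/(14 + W) = 2*W/(14 + W))
k(C) = -571/3 + C/3 (k(C) = (C - 571)/3 = (-571 + C)/3 = -571/3 + C/3)
-1126974 + k(T(25)/(-1346)) = -1126974 + (-571/3 + ((2*25/(14 + 25))/(-1346))/3) = -1126974 + (-571/3 + ((2*25/39)*(-1/1346))/3) = -1126974 + (-571/3 + ((2*25*(1/39))*(-1/1346))/3) = -1126974 + (-571/3 + ((50/39)*(-1/1346))/3) = -1126974 + (-571/3 + (⅓)*(-25/26247)) = -1126974 + (-571/3 - 25/78741) = -1126974 - 14987062/78741 = -88754046796/78741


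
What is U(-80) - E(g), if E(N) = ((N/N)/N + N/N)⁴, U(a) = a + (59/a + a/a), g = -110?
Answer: -738470346/9150625 ≈ -80.702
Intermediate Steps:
U(a) = 1 + a + 59/a (U(a) = a + (59/a + 1) = a + (1 + 59/a) = 1 + a + 59/a)
E(N) = (1 + 1/N)⁴ (E(N) = (1/N + 1)⁴ = (1 + 1/N)⁴)
U(-80) - E(g) = (1 - 80 + 59/(-80)) - (1 - 110)⁴/(-110)⁴ = (1 - 80 + 59*(-1/80)) - (-109)⁴/146410000 = (1 - 80 - 59/80) - 141158161/146410000 = -6379/80 - 1*141158161/146410000 = -6379/80 - 141158161/146410000 = -738470346/9150625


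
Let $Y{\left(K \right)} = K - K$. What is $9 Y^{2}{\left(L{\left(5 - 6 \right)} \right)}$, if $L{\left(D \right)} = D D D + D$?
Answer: $0$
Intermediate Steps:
$L{\left(D \right)} = D + D^{3}$ ($L{\left(D \right)} = D^{2} D + D = D^{3} + D = D + D^{3}$)
$Y{\left(K \right)} = 0$
$9 Y^{2}{\left(L{\left(5 - 6 \right)} \right)} = 9 \cdot 0^{2} = 9 \cdot 0 = 0$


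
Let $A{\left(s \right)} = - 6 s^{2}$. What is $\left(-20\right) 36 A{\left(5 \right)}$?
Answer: $108000$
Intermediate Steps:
$\left(-20\right) 36 A{\left(5 \right)} = \left(-20\right) 36 \left(- 6 \cdot 5^{2}\right) = - 720 \left(\left(-6\right) 25\right) = \left(-720\right) \left(-150\right) = 108000$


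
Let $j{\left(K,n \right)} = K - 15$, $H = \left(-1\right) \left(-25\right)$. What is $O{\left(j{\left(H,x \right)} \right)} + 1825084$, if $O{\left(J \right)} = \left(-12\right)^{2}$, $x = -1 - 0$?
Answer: $1825228$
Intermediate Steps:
$x = -1$ ($x = -1 + 0 = -1$)
$H = 25$
$j{\left(K,n \right)} = -15 + K$
$O{\left(J \right)} = 144$
$O{\left(j{\left(H,x \right)} \right)} + 1825084 = 144 + 1825084 = 1825228$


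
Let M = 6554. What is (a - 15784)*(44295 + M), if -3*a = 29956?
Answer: -3931034492/3 ≈ -1.3103e+9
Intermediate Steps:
a = -29956/3 (a = -1/3*29956 = -29956/3 ≈ -9985.3)
(a - 15784)*(44295 + M) = (-29956/3 - 15784)*(44295 + 6554) = -77308/3*50849 = -3931034492/3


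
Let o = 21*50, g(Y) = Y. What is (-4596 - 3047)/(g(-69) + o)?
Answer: -7643/981 ≈ -7.7910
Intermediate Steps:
o = 1050
(-4596 - 3047)/(g(-69) + o) = (-4596 - 3047)/(-69 + 1050) = -7643/981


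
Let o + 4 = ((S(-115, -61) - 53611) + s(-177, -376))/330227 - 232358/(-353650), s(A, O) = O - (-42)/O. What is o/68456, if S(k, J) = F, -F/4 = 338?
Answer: -38538017144021/751494167239367200 ≈ -5.1282e-5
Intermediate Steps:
F = -1352 (F = -4*338 = -1352)
s(A, O) = O + 42/O
S(k, J) = -1352
o = -38538017144021/10977769183700 (o = -4 + (((-1352 - 53611) + (-376 + 42/(-376)))/330227 - 232358/(-353650)) = -4 + ((-54963 + (-376 + 42*(-1/376)))*(1/330227) - 232358*(-1/353650)) = -4 + ((-54963 + (-376 - 21/188))*(1/330227) + 116179/176825) = -4 + ((-54963 - 70709/188)*(1/330227) + 116179/176825) = -4 + (-10403753/188*1/330227 + 116179/176825) = -4 + (-10403753/62082676 + 116179/176825) = -4 + 5373059590779/10977769183700 = -38538017144021/10977769183700 ≈ -3.5106)
o/68456 = -38538017144021/10977769183700/68456 = -38538017144021/10977769183700*1/68456 = -38538017144021/751494167239367200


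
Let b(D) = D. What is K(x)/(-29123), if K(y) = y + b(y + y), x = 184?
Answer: -552/29123 ≈ -0.018954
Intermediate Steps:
K(y) = 3*y (K(y) = y + (y + y) = y + 2*y = 3*y)
K(x)/(-29123) = (3*184)/(-29123) = 552*(-1/29123) = -552/29123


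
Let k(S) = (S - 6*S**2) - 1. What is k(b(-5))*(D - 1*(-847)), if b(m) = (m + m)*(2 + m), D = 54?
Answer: -4839271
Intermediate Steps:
b(m) = 2*m*(2 + m) (b(m) = (2*m)*(2 + m) = 2*m*(2 + m))
k(S) = -1 + S - 6*S**2
k(b(-5))*(D - 1*(-847)) = (-1 + 2*(-5)*(2 - 5) - 6*100*(2 - 5)**2)*(54 - 1*(-847)) = (-1 + 2*(-5)*(-3) - 6*(2*(-5)*(-3))**2)*(54 + 847) = (-1 + 30 - 6*30**2)*901 = (-1 + 30 - 6*900)*901 = (-1 + 30 - 5400)*901 = -5371*901 = -4839271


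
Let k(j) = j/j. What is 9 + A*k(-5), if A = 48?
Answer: 57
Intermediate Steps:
k(j) = 1
9 + A*k(-5) = 9 + 48*1 = 9 + 48 = 57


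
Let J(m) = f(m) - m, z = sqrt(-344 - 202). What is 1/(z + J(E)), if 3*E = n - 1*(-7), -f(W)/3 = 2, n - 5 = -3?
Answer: -3/209 - I*sqrt(546)/627 ≈ -0.014354 - 0.037267*I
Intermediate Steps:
n = 2 (n = 5 - 3 = 2)
f(W) = -6 (f(W) = -3*2 = -6)
z = I*sqrt(546) (z = sqrt(-546) = I*sqrt(546) ≈ 23.367*I)
E = 3 (E = (2 - 1*(-7))/3 = (2 + 7)/3 = (1/3)*9 = 3)
J(m) = -6 - m
1/(z + J(E)) = 1/(I*sqrt(546) + (-6 - 1*3)) = 1/(I*sqrt(546) + (-6 - 3)) = 1/(I*sqrt(546) - 9) = 1/(-9 + I*sqrt(546))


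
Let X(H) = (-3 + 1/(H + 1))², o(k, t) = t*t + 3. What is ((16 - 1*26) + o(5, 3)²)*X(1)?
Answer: 1675/2 ≈ 837.50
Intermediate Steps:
o(k, t) = 3 + t² (o(k, t) = t² + 3 = 3 + t²)
X(H) = (-3 + 1/(1 + H))²
((16 - 1*26) + o(5, 3)²)*X(1) = ((16 - 1*26) + (3 + 3²)²)*((2 + 3*1)²/(1 + 1)²) = ((16 - 26) + (3 + 9)²)*((2 + 3)²/2²) = (-10 + 12²)*((¼)*5²) = (-10 + 144)*((¼)*25) = 134*(25/4) = 1675/2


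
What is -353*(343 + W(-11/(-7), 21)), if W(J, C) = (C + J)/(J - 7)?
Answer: -2272614/19 ≈ -1.1961e+5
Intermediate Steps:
W(J, C) = (C + J)/(-7 + J)
-353*(343 + W(-11/(-7), 21)) = -353*(343 + (21 - 11/(-7))/(-7 - 11/(-7))) = -353*(343 + (21 - 11*(-⅐))/(-7 - 11*(-⅐))) = -353*(343 + (21 + 11/7)/(-7 + 11/7)) = -353*(343 + (158/7)/(-38/7)) = -353*(343 - 7/38*158/7) = -353*(343 - 79/19) = -353*6438/19 = -2272614/19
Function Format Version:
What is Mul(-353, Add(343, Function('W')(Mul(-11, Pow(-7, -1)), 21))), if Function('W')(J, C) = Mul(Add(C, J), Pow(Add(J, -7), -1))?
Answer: Rational(-2272614, 19) ≈ -1.1961e+5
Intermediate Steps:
Function('W')(J, C) = Mul(Pow(Add(-7, J), -1), Add(C, J)) (Function('W')(J, C) = Mul(Add(C, J), Pow(Add(-7, J), -1)) = Mul(Pow(Add(-7, J), -1), Add(C, J)))
Mul(-353, Add(343, Function('W')(Mul(-11, Pow(-7, -1)), 21))) = Mul(-353, Add(343, Mul(Pow(Add(-7, Mul(-11, Pow(-7, -1))), -1), Add(21, Mul(-11, Pow(-7, -1)))))) = Mul(-353, Add(343, Mul(Pow(Add(-7, Mul(-11, Rational(-1, 7))), -1), Add(21, Mul(-11, Rational(-1, 7)))))) = Mul(-353, Add(343, Mul(Pow(Add(-7, Rational(11, 7)), -1), Add(21, Rational(11, 7))))) = Mul(-353, Add(343, Mul(Pow(Rational(-38, 7), -1), Rational(158, 7)))) = Mul(-353, Add(343, Mul(Rational(-7, 38), Rational(158, 7)))) = Mul(-353, Add(343, Rational(-79, 19))) = Mul(-353, Rational(6438, 19)) = Rational(-2272614, 19)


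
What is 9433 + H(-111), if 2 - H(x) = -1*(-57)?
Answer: 9378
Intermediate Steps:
H(x) = -55 (H(x) = 2 - (-1)*(-57) = 2 - 1*57 = 2 - 57 = -55)
9433 + H(-111) = 9433 - 55 = 9378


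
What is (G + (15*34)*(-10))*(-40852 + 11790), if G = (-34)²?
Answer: 114620528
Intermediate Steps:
G = 1156
(G + (15*34)*(-10))*(-40852 + 11790) = (1156 + (15*34)*(-10))*(-40852 + 11790) = (1156 + 510*(-10))*(-29062) = (1156 - 5100)*(-29062) = -3944*(-29062) = 114620528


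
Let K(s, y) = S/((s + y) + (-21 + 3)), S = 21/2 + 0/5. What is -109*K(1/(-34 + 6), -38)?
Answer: 10682/523 ≈ 20.424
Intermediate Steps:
S = 21/2 (S = 21*(1/2) + 0*(1/5) = 21/2 + 0 = 21/2 ≈ 10.500)
K(s, y) = 21/(2*(-18 + s + y)) (K(s, y) = 21/(2*((s + y) + (-21 + 3))) = 21/(2*((s + y) - 18)) = 21/(2*(-18 + s + y)))
-109*K(1/(-34 + 6), -38) = -2289/(2*(-18 + 1/(-34 + 6) - 38)) = -2289/(2*(-18 + 1/(-28) - 38)) = -2289/(2*(-18 - 1/28 - 38)) = -2289/(2*(-1569/28)) = -2289*(-28)/(2*1569) = -109*(-98/523) = 10682/523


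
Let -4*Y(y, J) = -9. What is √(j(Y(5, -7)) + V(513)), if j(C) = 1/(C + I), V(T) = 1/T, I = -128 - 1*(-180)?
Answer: √28065261/37107 ≈ 0.14277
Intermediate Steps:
Y(y, J) = 9/4 (Y(y, J) = -¼*(-9) = 9/4)
I = 52 (I = -128 + 180 = 52)
j(C) = 1/(52 + C) (j(C) = 1/(C + 52) = 1/(52 + C))
√(j(Y(5, -7)) + V(513)) = √(1/(52 + 9/4) + 1/513) = √(1/(217/4) + 1/513) = √(4/217 + 1/513) = √(2269/111321) = √28065261/37107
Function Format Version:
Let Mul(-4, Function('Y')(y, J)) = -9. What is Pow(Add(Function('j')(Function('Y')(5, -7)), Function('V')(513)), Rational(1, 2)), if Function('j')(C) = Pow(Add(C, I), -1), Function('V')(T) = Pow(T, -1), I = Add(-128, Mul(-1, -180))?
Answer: Mul(Rational(1, 37107), Pow(28065261, Rational(1, 2))) ≈ 0.14277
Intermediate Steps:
Function('Y')(y, J) = Rational(9, 4) (Function('Y')(y, J) = Mul(Rational(-1, 4), -9) = Rational(9, 4))
I = 52 (I = Add(-128, 180) = 52)
Function('j')(C) = Pow(Add(52, C), -1) (Function('j')(C) = Pow(Add(C, 52), -1) = Pow(Add(52, C), -1))
Pow(Add(Function('j')(Function('Y')(5, -7)), Function('V')(513)), Rational(1, 2)) = Pow(Add(Pow(Add(52, Rational(9, 4)), -1), Pow(513, -1)), Rational(1, 2)) = Pow(Add(Pow(Rational(217, 4), -1), Rational(1, 513)), Rational(1, 2)) = Pow(Add(Rational(4, 217), Rational(1, 513)), Rational(1, 2)) = Pow(Rational(2269, 111321), Rational(1, 2)) = Mul(Rational(1, 37107), Pow(28065261, Rational(1, 2)))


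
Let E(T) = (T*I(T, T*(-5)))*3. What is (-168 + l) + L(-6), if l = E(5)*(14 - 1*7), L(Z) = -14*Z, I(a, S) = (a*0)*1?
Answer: -84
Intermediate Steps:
I(a, S) = 0 (I(a, S) = 0*1 = 0)
E(T) = 0 (E(T) = (T*0)*3 = 0*3 = 0)
l = 0 (l = 0*(14 - 1*7) = 0*(14 - 7) = 0*7 = 0)
(-168 + l) + L(-6) = (-168 + 0) - 14*(-6) = -168 + 84 = -84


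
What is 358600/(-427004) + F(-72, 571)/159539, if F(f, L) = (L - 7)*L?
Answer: 20075847694/17030947789 ≈ 1.1788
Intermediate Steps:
F(f, L) = L*(-7 + L) (F(f, L) = (-7 + L)*L = L*(-7 + L))
358600/(-427004) + F(-72, 571)/159539 = 358600/(-427004) + (571*(-7 + 571))/159539 = 358600*(-1/427004) + (571*564)*(1/159539) = -89650/106751 + 322044*(1/159539) = -89650/106751 + 322044/159539 = 20075847694/17030947789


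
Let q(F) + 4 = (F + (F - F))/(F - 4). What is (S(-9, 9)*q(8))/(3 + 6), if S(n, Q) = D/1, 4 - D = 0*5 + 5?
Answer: 2/9 ≈ 0.22222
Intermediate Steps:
D = -1 (D = 4 - (0*5 + 5) = 4 - (0 + 5) = 4 - 1*5 = 4 - 5 = -1)
q(F) = -4 + F/(-4 + F) (q(F) = -4 + (F + (F - F))/(F - 4) = -4 + (F + 0)/(-4 + F) = -4 + F/(-4 + F))
S(n, Q) = -1 (S(n, Q) = -1/1 = -1*1 = -1)
(S(-9, 9)*q(8))/(3 + 6) = (-(16 - 3*8)/(-4 + 8))/(3 + 6) = -(16 - 24)/4/9 = -(-8)/4*(1/9) = -1*(-2)*(1/9) = 2*(1/9) = 2/9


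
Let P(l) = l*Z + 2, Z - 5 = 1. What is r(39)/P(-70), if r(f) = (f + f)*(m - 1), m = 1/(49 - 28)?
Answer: 260/1463 ≈ 0.17772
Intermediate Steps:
Z = 6 (Z = 5 + 1 = 6)
P(l) = 2 + 6*l (P(l) = l*6 + 2 = 6*l + 2 = 2 + 6*l)
m = 1/21 ≈ 0.047619
r(f) = -40*f/21 (r(f) = (f + f)*(1/21 - 1) = (2*f)*(-20/21) = -40*f/21)
r(39)/P(-70) = (-40/21*39)/(2 + 6*(-70)) = -520/(7*(2 - 420)) = -520/7/(-418) = -520/7*(-1/418) = 260/1463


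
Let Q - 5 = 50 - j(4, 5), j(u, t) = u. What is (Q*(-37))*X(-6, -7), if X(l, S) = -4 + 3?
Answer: 1887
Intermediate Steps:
X(l, S) = -1
Q = 51 (Q = 5 + (50 - 1*4) = 5 + (50 - 4) = 5 + 46 = 51)
(Q*(-37))*X(-6, -7) = (51*(-37))*(-1) = -1887*(-1) = 1887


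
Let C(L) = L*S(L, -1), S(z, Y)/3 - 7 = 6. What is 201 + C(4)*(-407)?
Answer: -63291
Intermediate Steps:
S(z, Y) = 39 (S(z, Y) = 21 + 3*6 = 21 + 18 = 39)
C(L) = 39*L (C(L) = L*39 = 39*L)
201 + C(4)*(-407) = 201 + (39*4)*(-407) = 201 + 156*(-407) = 201 - 63492 = -63291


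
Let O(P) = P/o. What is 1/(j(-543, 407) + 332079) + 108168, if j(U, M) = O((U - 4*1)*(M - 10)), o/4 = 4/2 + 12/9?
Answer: 1366343886784/12631683 ≈ 1.0817e+5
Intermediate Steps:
o = 40/3 (o = 4*(4/2 + 12/9) = 4*(4*(½) + 12*(⅑)) = 4*(2 + 4/3) = 4*(10/3) = 40/3 ≈ 13.333)
O(P) = 3*P/40 (O(P) = P/(40/3) = P*(3/40) = 3*P/40)
j(U, M) = 3*(-10 + M)*(-4 + U)/40 (j(U, M) = 3*((U - 4*1)*(M - 10))/40 = 3*((U - 4)*(-10 + M))/40 = 3*((-4 + U)*(-10 + M))/40 = 3*((-10 + M)*(-4 + U))/40 = 3*(-10 + M)*(-4 + U)/40)
1/(j(-543, 407) + 332079) + 108168 = 1/((3 - ¾*(-543) - 3/10*407 + (3/40)*407*(-543)) + 332079) + 108168 = 1/((3 + 1629/4 - 1221/10 - 663003/40) + 332079) + 108168 = 1/(-651477/40 + 332079) + 108168 = 1/(12631683/40) + 108168 = 40/12631683 + 108168 = 1366343886784/12631683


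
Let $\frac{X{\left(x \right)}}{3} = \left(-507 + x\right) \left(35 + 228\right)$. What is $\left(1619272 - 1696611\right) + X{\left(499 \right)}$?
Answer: $-83651$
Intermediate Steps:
$X{\left(x \right)} = -400023 + 789 x$ ($X{\left(x \right)} = 3 \left(-507 + x\right) \left(35 + 228\right) = 3 \left(-507 + x\right) 263 = 3 \left(-133341 + 263 x\right) = -400023 + 789 x$)
$\left(1619272 - 1696611\right) + X{\left(499 \right)} = \left(1619272 - 1696611\right) + \left(-400023 + 789 \cdot 499\right) = -77339 + \left(-400023 + 393711\right) = -77339 - 6312 = -83651$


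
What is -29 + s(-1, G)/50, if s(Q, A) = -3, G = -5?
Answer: -1453/50 ≈ -29.060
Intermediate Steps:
-29 + s(-1, G)/50 = -29 - 3/50 = -1453/50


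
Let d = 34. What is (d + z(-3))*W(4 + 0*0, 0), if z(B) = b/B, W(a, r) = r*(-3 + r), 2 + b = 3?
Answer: 0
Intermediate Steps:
b = 1 (b = -2 + 3 = 1)
z(B) = 1/B
(d + z(-3))*W(4 + 0*0, 0) = (34 + 1/(-3))*(0*(-3 + 0)) = (34 - 1/3)*(0*(-3)) = (101/3)*0 = 0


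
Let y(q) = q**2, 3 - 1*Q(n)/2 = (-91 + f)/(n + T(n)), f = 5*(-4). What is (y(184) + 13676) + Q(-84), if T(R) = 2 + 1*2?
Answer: 1901409/40 ≈ 47535.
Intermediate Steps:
T(R) = 4 (T(R) = 2 + 2 = 4)
f = -20
Q(n) = 6 + 222/(4 + n) (Q(n) = 6 - 2*(-91 - 20)/(n + 4) = 6 - (-222)/(4 + n) = 6 + 222/(4 + n))
(y(184) + 13676) + Q(-84) = (184**2 + 13676) + 6*(41 - 84)/(4 - 84) = (33856 + 13676) + 6*(-43)/(-80) = 47532 + 6*(-1/80)*(-43) = 47532 + 129/40 = 1901409/40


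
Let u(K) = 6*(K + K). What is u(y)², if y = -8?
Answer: 9216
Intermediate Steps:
u(K) = 12*K (u(K) = 6*(2*K) = 12*K)
u(y)² = (12*(-8))² = (-96)² = 9216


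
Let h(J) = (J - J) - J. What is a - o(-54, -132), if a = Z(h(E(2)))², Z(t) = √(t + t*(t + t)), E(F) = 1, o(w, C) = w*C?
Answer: -7127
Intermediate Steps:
o(w, C) = C*w
h(J) = -J (h(J) = 0 - J = -J)
Z(t) = √(t + 2*t²) (Z(t) = √(t + t*(2*t)) = √(t + 2*t²))
a = 1 (a = (√((-1*1)*(1 + 2*(-1*1))))² = (√(-(1 + 2*(-1))))² = (√(-(1 - 2)))² = (√(-1*(-1)))² = (√1)² = 1² = 1)
a - o(-54, -132) = 1 - (-132)*(-54) = 1 - 1*7128 = 1 - 7128 = -7127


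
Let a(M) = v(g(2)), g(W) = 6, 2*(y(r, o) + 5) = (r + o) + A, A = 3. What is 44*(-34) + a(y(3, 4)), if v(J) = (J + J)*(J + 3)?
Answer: -1388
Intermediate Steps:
y(r, o) = -7/2 + o/2 + r/2 (y(r, o) = -5 + ((r + o) + 3)/2 = -5 + ((o + r) + 3)/2 = -5 + (3 + o + r)/2 = -5 + (3/2 + o/2 + r/2) = -7/2 + o/2 + r/2)
v(J) = 2*J*(3 + J) (v(J) = (2*J)*(3 + J) = 2*J*(3 + J))
a(M) = 108 (a(M) = 2*6*(3 + 6) = 2*6*9 = 108)
44*(-34) + a(y(3, 4)) = 44*(-34) + 108 = -1496 + 108 = -1388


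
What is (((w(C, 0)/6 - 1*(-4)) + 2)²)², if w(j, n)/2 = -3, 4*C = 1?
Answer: 625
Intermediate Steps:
C = ¼ (C = (¼)*1 = ¼ ≈ 0.25000)
w(j, n) = -6 (w(j, n) = 2*(-3) = -6)
(((w(C, 0)/6 - 1*(-4)) + 2)²)² = (((-6/6 - 1*(-4)) + 2)²)² = (((-6*⅙ + 4) + 2)²)² = (((-1 + 4) + 2)²)² = ((3 + 2)²)² = (5²)² = 25² = 625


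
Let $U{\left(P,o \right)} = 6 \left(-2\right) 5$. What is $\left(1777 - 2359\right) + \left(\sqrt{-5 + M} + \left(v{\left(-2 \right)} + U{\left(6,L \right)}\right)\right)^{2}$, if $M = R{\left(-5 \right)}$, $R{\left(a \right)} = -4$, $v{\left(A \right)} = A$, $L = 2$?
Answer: $3253 - 372 i \approx 3253.0 - 372.0 i$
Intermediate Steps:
$U{\left(P,o \right)} = -60$ ($U{\left(P,o \right)} = \left(-12\right) 5 = -60$)
$M = -4$
$\left(1777 - 2359\right) + \left(\sqrt{-5 + M} + \left(v{\left(-2 \right)} + U{\left(6,L \right)}\right)\right)^{2} = \left(1777 - 2359\right) + \left(\sqrt{-5 - 4} - 62\right)^{2} = -582 + \left(\sqrt{-9} - 62\right)^{2} = -582 + \left(3 i - 62\right)^{2} = -582 + \left(-62 + 3 i\right)^{2}$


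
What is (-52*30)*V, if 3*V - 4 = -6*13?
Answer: 38480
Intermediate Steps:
V = -74/3 (V = 4/3 + (-6*13)/3 = 4/3 + (⅓)*(-78) = 4/3 - 26 = -74/3 ≈ -24.667)
(-52*30)*V = -52*30*(-74/3) = -1560*(-74/3) = 38480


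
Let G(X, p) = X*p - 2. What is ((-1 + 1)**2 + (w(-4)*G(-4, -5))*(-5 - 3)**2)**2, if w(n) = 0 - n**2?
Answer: 339738624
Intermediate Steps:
G(X, p) = -2 + X*p
w(n) = -n**2
((-1 + 1)**2 + (w(-4)*G(-4, -5))*(-5 - 3)**2)**2 = ((-1 + 1)**2 + ((-1*(-4)**2)*(-2 - 4*(-5)))*(-5 - 3)**2)**2 = (0**2 + ((-1*16)*(-2 + 20))*(-8)**2)**2 = (0 - 16*18*64)**2 = (0 - 288*64)**2 = (0 - 18432)**2 = (-18432)**2 = 339738624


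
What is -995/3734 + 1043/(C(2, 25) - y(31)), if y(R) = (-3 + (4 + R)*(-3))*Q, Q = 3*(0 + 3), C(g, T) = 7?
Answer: 2920457/3655586 ≈ 0.79890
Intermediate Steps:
Q = 9 (Q = 3*3 = 9)
y(R) = -135 - 27*R (y(R) = (-3 + (4 + R)*(-3))*9 = (-3 + (-12 - 3*R))*9 = (-15 - 3*R)*9 = -135 - 27*R)
-995/3734 + 1043/(C(2, 25) - y(31)) = -995/3734 + 1043/(7 - (-135 - 27*31)) = -995*1/3734 + 1043/(7 - (-135 - 837)) = -995/3734 + 1043/(7 - 1*(-972)) = -995/3734 + 1043/(7 + 972) = -995/3734 + 1043/979 = 2920457/3655586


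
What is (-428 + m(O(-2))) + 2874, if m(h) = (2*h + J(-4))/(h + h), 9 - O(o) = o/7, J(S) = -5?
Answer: 63615/26 ≈ 2446.7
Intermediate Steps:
O(o) = 9 - o/7
m(h) = (-5 + 2*h)/(2*h) (m(h) = (2*h - 5)/(h + h) = (-5 + 2*h)/((2*h)) = (-5 + 2*h)*(1/(2*h)) = (-5 + 2*h)/(2*h))
(-428 + m(O(-2))) + 2874 = (-428 + (-5/2 + (9 - ⅐*(-2)))/(9 - ⅐*(-2))) + 2874 = (-428 + (-5/2 + (9 + 2/7))/(9 + 2/7)) + 2874 = (-428 + (-5/2 + 65/7)/(65/7)) + 2874 = (-428 + (7/65)*(95/14)) + 2874 = (-428 + 19/26) + 2874 = -11109/26 + 2874 = 63615/26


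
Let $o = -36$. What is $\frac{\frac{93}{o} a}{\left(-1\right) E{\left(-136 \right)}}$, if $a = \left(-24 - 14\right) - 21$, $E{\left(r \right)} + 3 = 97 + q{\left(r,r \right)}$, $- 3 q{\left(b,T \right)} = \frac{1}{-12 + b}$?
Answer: $- \frac{67673}{41737} \approx -1.6214$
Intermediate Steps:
$q{\left(b,T \right)} = - \frac{1}{3 \left(-12 + b\right)}$
$E{\left(r \right)} = 94 - \frac{1}{-36 + 3 r}$ ($E{\left(r \right)} = -3 + \left(97 - \frac{1}{-36 + 3 r}\right) = 94 - \frac{1}{-36 + 3 r}$)
$a = -59$ ($a = -38 - 21 = -59$)
$\frac{\frac{93}{o} a}{\left(-1\right) E{\left(-136 \right)}} = \frac{\frac{93}{-36} \left(-59\right)}{\left(-1\right) \frac{-3385 + 282 \left(-136\right)}{3 \left(-12 - 136\right)}} = \frac{93 \left(- \frac{1}{36}\right) \left(-59\right)}{\left(-1\right) \frac{-3385 - 38352}{3 \left(-148\right)}} = \frac{\left(- \frac{31}{12}\right) \left(-59\right)}{\left(-1\right) \frac{1}{3} \left(- \frac{1}{148}\right) \left(-41737\right)} = \frac{1829}{12 \left(\left(-1\right) \frac{41737}{444}\right)} = \frac{1829}{12 \left(- \frac{41737}{444}\right)} = \frac{1829}{12} \left(- \frac{444}{41737}\right) = - \frac{67673}{41737}$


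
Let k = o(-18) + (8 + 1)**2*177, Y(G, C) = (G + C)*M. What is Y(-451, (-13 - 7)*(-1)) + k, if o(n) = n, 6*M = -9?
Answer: 29931/2 ≈ 14966.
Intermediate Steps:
M = -3/2 (M = (1/6)*(-9) = -3/2 ≈ -1.5000)
Y(G, C) = -3*C/2 - 3*G/2 (Y(G, C) = (G + C)*(-3/2) = (C + G)*(-3/2) = -3*C/2 - 3*G/2)
k = 14319 (k = -18 + (8 + 1)**2*177 = -18 + 9**2*177 = -18 + 81*177 = -18 + 14337 = 14319)
Y(-451, (-13 - 7)*(-1)) + k = (-3*(-13 - 7)*(-1)/2 - 3/2*(-451)) + 14319 = (-(-30)*(-1) + 1353/2) + 14319 = (-3/2*20 + 1353/2) + 14319 = (-30 + 1353/2) + 14319 = 1293/2 + 14319 = 29931/2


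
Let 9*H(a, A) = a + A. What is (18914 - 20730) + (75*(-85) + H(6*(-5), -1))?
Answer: -73750/9 ≈ -8194.4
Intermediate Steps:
H(a, A) = A/9 + a/9 (H(a, A) = (a + A)/9 = (A + a)/9 = A/9 + a/9)
(18914 - 20730) + (75*(-85) + H(6*(-5), -1)) = (18914 - 20730) + (75*(-85) + ((⅑)*(-1) + (6*(-5))/9)) = -1816 + (-6375 + (-⅑ + (⅑)*(-30))) = -1816 + (-6375 + (-⅑ - 10/3)) = -1816 + (-6375 - 31/9) = -1816 - 57406/9 = -73750/9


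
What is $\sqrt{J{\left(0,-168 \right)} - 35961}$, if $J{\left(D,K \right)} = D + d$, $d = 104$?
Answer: $i \sqrt{35857} \approx 189.36 i$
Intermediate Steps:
$J{\left(D,K \right)} = 104 + D$ ($J{\left(D,K \right)} = D + 104 = 104 + D$)
$\sqrt{J{\left(0,-168 \right)} - 35961} = \sqrt{\left(104 + 0\right) - 35961} = \sqrt{104 - 35961} = \sqrt{-35857} = i \sqrt{35857}$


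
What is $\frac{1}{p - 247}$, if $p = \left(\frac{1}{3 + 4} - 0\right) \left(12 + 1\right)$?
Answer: $- \frac{7}{1716} \approx -0.0040793$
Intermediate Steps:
$p = \frac{13}{7}$ ($p = \left(\frac{1}{7} + 0\right) 13 = \frac{1}{7} \cdot 13 = \frac{13}{7} \approx 1.8571$)
$\frac{1}{p - 247} = \frac{1}{\frac{13}{7} - 247} = \frac{1}{- \frac{1716}{7}} = - \frac{7}{1716}$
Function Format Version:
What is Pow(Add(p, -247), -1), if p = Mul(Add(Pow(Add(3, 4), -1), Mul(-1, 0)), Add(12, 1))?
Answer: Rational(-7, 1716) ≈ -0.0040793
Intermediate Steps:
p = Rational(13, 7) (p = Mul(Add(Pow(7, -1), 0), 13) = Mul(Add(Rational(1, 7), 0), 13) = Mul(Rational(1, 7), 13) = Rational(13, 7) ≈ 1.8571)
Pow(Add(p, -247), -1) = Pow(Add(Rational(13, 7), -247), -1) = Pow(Rational(-1716, 7), -1) = Rational(-7, 1716)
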